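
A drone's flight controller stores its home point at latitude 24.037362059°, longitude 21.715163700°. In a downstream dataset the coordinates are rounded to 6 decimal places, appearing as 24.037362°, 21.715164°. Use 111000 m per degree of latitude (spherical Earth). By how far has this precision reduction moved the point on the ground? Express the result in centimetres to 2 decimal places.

3.11 centimetres

Δlat = 24.037362059 − 24.037362 = +0.000000059°; Δlon = 21.715163700 − 21.715164 = -0.000000300°.
North–south shift: 0.000000059 × 111000 = 0.006549 m.
E–W at 24.0374°: -0.000000300° × 111000 × cos 24.0374° = -0.000000300 × 111000 × 0.9133 ≈ -0.0304122 m.
Combined displacement = (0.006549² + 0.0304122²)^½ ≈ 0.0311094 m.
That is 0.0311094 m = 3.1109 cm.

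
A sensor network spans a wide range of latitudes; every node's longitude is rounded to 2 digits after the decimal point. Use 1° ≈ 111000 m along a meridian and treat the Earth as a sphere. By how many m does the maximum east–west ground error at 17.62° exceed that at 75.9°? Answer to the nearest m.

Rounding to 2 decimal places leaves the longitude within ±0.005° of the true value.
At 17.62°: 0.005° × 111000 × cos 17.62° = 0.005 × 111000 × 0.9531 ≈ 528.96 m.
At 75.9°: 0.005° × 111000 × cos 75.9° = 0.005 × 111000 × 0.2436 ≈ 135.21 m.
Difference: 528.96 − 135.21 = 393.76 m.

394 m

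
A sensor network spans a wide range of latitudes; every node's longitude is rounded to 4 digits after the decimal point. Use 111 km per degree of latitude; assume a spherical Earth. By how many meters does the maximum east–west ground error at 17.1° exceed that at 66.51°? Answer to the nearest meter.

Rounding to 4 decimal places leaves the longitude within ±5e-05° of the true value.
Error at 17.1° = 5e-05° × 111000 × cos 17.1° ≈ 5.55 × 0.9558 = 5.3047 m.
Error at 66.51° = 5e-05° × 111000 × cos 66.51° ≈ 5.55 × 0.3986 = 2.2122 m.
Difference: 5.3047 − 2.2122 = 3.0925 m.

3 meters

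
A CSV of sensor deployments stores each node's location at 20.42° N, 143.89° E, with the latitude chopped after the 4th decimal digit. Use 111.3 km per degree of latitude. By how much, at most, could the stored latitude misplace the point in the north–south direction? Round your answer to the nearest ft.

37 ft

Truncating at 4 decimal places can drop up to a full unit in the last place, so the latitude may be off by as much as 0.0001°.
North–south distance: 0.0001° × 111300 m/° = 11.13 m.
Converting: 11.13 m × 3.2808 ft/m ≈ 36.516 ft.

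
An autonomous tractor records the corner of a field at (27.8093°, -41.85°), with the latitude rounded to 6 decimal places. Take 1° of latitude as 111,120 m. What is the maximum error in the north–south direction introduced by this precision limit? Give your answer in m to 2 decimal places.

Rounding to 6 decimal places leaves the latitude within ±5e-07° of the true value.
North–south distance: 5e-07° × 111120 m/° = 0.05556 m.

0.06 m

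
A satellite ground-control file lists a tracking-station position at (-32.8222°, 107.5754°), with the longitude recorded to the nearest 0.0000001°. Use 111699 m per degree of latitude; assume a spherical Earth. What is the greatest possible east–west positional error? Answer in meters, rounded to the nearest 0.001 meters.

Rounding to 7 decimal places leaves the longitude within ±5e-08° of the true value.
Parallels shrink by cos φ, so at 32.8222° a degree of longitude is 111699 × 0.8404 ≈ 93867 m.
Maximum E–W displacement: 5e-08 × 93867 = 0.00469335 m.

0.005 meters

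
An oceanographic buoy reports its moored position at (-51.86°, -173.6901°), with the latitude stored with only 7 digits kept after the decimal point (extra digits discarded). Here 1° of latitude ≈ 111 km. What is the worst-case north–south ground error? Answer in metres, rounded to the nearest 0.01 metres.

Truncating at 7 decimal places can drop up to a full unit in the last place, so the latitude may be off by as much as 1e-07°.
Along the meridian that is 1e-07° × 111000 m/° = 0.0111 m.

0.01 metres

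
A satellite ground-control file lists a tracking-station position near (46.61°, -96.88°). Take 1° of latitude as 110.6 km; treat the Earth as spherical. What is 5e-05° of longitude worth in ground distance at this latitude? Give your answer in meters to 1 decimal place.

3.8 meters

5e-05° of longitude at 46.61° is 5e-05 × 110600 × cos 46.61° ≈ 5e-05 × 75977.9 = 3.79889 m.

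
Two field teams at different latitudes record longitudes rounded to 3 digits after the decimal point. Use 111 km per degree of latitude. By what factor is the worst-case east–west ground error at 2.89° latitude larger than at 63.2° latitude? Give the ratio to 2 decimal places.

Rounding to 3 decimal places leaves the longitude within ±0.0005° of the true value.
At 2.89°: 0.0005° × 111000 × cos 2.89° = 0.0005 × 111000 × 0.9987 ≈ 55.429 m.
At 63.2°: 0.0005° × 111000 × cos 63.2° = 0.0005 × 111000 × 0.4509 ≈ 25.024 m.
Ratio: 55.429 / 25.024 = cos 2.89° / cos 63.2° ≈ 2.2151.

2.22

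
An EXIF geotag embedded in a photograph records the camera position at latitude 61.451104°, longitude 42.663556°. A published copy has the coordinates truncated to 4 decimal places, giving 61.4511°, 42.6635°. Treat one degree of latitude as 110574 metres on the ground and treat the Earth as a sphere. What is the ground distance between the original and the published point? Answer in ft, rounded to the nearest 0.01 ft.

Δlat = 61.451104 − 61.4511 = +0.000004°; Δlon = 42.663556 − 42.6635 = +0.000056°.
North–south shift: 0.000004 × 110574 = 0.442296 m.
East–west at this latitude: 0.000056° × 110574 × cos 61.4511° ≈ 0.000056 × 52844.3 = 2.95928 m.
Distance: √(0.442296² + 2.95928²) ≈ 2.99215 m.
In feet: 2.99215 m ÷ 0.3048 ≈ 9.8168 ft.

9.82 ft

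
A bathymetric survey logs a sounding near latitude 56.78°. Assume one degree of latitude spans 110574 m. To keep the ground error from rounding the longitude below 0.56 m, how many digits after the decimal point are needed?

At 56.78° one degree of longitude covers 110574 × cos 56.78° ≈ 110574 × 0.5479 ≈ 60578.5 m.
With N decimal places the half-ulp bound is 0.5·10⁻ᴺ°, or 0.5·10⁻ᴺ × 60578.5 m on the ground.
Setting 30289.3 × 10⁻ᴺ ≤ 0.56 gives 10ᴺ ≥ 5.409e+04, i.e. N ≥ 4.73.
N = 4 would give 3.03 m (too coarse); N = 5 gives 0.303 m ≤ 0.56 m.

5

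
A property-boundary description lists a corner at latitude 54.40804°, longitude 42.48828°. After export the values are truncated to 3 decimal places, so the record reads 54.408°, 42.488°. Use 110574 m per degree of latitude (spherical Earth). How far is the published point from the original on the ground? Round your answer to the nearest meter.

The latitude changed by +0.00004° and the longitude by +0.00028°.
N–S: 0.00004° × 110574 m/° = 4.42296 m.
East–west at this latitude: 0.00028° × 110574 × cos 54.408° ≈ 0.00028 × 64355.1 = 18.0194 m.
Combined displacement = (4.42296² + 18.0194²)^½ ≈ 18.5543 m.

19 meters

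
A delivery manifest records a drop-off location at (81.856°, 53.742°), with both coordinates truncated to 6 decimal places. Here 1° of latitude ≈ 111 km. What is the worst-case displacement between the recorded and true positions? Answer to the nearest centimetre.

11 centimetres

Truncating at 6 decimal places can drop up to a full unit in the last place, so each coordinate may be off by as much as 1e-06°.
North–south component: 1e-06° × 111000 = 0.111 m.
E–W at 81.856°: 1e-06° × 111000 × cos 81.856° = 1e-06 × 111000 × 0.1417 ≈ 0.0157244 m.
Worst case both components are at the extreme and orthogonal: √(0.111² + 0.0157244²) ≈ 0.112108 m.
That is 0.112108 m = 11.211 cm.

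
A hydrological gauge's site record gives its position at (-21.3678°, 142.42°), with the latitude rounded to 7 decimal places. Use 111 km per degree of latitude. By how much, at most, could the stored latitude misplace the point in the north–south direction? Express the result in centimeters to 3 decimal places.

0.555 centimeters

Rounding to 7 decimal places leaves the latitude within ±5e-08° of the true value.
North–south distance: 5e-08° × 111000 m/° = 0.00555 m.
That is 0.00555 m = 0.555 cm.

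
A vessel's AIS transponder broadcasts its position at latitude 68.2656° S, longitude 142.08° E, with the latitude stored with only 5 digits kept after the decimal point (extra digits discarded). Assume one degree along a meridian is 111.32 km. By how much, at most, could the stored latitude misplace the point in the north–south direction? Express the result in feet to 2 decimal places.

Truncating at 5 decimal places can drop up to a full unit in the last place, so the latitude may be off by as much as 1e-05°.
So the N–S error is at most 1e-05 × 111320 = 1.1132 m.
In feet: 1.1132 m ÷ 0.3048 ≈ 3.6522 ft.

3.65 feet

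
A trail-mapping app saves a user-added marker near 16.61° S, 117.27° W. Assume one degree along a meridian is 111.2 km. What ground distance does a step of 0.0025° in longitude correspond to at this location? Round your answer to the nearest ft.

One degree of longitude here spans 111200 × cos 16.61° = 111200 × 0.9583 ≈ 106560 m; 0.0025° of that is 266.4 m.
Converting: 266.4 m × 3.2808 ft/m ≈ 874.02 ft.

874 ft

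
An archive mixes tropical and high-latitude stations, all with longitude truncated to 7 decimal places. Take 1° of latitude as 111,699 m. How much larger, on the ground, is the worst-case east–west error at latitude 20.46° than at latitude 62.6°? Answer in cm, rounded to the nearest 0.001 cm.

0.532 cm

Truncating at 7 decimal places can drop up to a full unit in the last place, so the longitude may be off by as much as 1e-07°.
Error at 20.46° = 1e-07° × 111699 × cos 20.46° ≈ 0.01117 × 0.9369 = 0.010465 m.
Error at 62.6° = 1e-07° × 111699 × cos 62.6° ≈ 0.01117 × 0.4602 = 0.0051404 m.
Difference: 0.010465 − 0.0051404 = 0.0053249 m.
That is 0.00532488 m = 0.53249 cm.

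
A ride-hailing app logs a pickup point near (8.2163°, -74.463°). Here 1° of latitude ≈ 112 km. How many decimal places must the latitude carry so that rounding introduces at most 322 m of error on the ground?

One degree of latitude covers 112000 m.
With N decimal places the half-ulp bound is 0.5·10⁻ᴺ°, or 0.5·10⁻ᴺ × 112000 m on the ground.
Setting 56000 × 10⁻ᴺ ≤ 322 gives 10ᴺ ≥ 173.9, i.e. N ≥ 2.24.
So 3 decimal places suffice (56 m); 2 would allow up to 560 m.

3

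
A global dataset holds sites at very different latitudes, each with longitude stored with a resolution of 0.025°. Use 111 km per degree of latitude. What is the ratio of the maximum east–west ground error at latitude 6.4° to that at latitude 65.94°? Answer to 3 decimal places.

2.438

With a 0.025° grid the true value lies within half a step, ±0.025°/2 = ±0.0125°, of the stored one.
Error at 6.4° = 0.0125° × 111000 × cos 6.4° ≈ 1387.5 × 0.9938 = 1378.9 m.
At 65.94°: 0.0125° × 111000 × cos 65.94° = 0.0125 × 111000 × 0.4077 ≈ 565.67 m.
The ratio reduces to cos 6.4° / cos 65.94° = 0.9938/0.4077 ≈ 2.4375.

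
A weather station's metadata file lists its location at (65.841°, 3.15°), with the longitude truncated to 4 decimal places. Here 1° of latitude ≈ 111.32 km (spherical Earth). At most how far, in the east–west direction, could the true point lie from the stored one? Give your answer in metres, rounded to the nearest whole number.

5 metres

Truncating at 4 decimal places can drop up to a full unit in the last place, so the longitude may be off by as much as 0.0001°.
At latitude 65.841° a degree of longitude spans 111320 m × cos 65.841° = 111320 × 0.4093 ≈ 45560 m.
East–west error: 0.0001° × 45560 m/° ≈ 4.556 m.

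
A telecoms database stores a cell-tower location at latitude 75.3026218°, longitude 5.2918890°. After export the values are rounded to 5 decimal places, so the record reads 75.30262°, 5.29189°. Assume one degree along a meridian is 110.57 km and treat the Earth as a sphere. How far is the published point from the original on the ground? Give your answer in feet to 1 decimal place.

Δlat = 75.3026218 − 75.30262 = +0.0000018°; Δlon = 5.2918890 − 5.29189 = -0.0000010°.
North–south shift: 0.0000018 × 110570 = 0.199026 m.
E–W at 75.3026°: -0.0000010° × 110570 × cos 75.3026° = -0.0000010 × 110570 × 0.2537 ≈ -0.0280531 m.
Hypotenuse of the two orthogonal shifts: √(0.199026² + 0.0280531²) = 0.200993 m.
Converting: 0.200993 m × 3.2808 ft/m ≈ 0.65943 ft.

0.7 feet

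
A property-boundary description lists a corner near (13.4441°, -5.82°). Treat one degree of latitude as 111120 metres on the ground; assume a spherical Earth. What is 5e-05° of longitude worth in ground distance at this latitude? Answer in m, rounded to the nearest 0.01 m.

5.40 m

5e-05° of longitude at 13.4441° is 5e-05 × 111120 × cos 13.4441° ≈ 5e-05 × 108075 = 5.40375 m.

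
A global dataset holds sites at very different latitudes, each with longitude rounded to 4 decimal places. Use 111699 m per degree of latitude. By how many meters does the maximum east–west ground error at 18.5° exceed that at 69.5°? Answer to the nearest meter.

3 meters

Rounding to 4 decimal places leaves the longitude within ±5e-05° of the true value.
Error at 18.5° = 5e-05° × 111699 × cos 18.5° ≈ 5.585 × 0.9483 = 5.2963 m.
At 69.5°: 5e-05° × 111699 × cos 69.5° = 5e-05 × 111699 × 0.3502 ≈ 1.9559 m.
So the lower-latitude error exceeds the higher by 5.2963 − 1.9559 = 3.3404 m.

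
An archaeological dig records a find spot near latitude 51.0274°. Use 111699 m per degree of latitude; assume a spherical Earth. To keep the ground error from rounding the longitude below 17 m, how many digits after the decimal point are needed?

4 decimal places

At 51.0274° one degree of longitude covers 111699 × cos 51.0274° ≈ 111699 × 0.6289 ≈ 70252.9 m.
With N decimal places the half-ulp bound is 0.5·10⁻ᴺ°, or 0.5·10⁻ᴺ × 70252.9 m on the ground.
Setting 35126.5 × 10⁻ᴺ ≤ 17 gives 10ᴺ ≥ 2066, i.e. N ≥ 3.32.
So 4 decimal places suffice (3.51 m); 3 would allow up to 35.1 m.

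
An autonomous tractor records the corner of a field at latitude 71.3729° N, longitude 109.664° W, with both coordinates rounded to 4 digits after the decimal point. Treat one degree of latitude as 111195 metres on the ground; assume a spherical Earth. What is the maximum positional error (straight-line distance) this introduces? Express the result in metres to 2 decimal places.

5.84 metres

Rounding to 4 decimal places leaves each coordinate within ±5e-05° of the true value.
Latitude error → 5e-05 × 111195 = 5.55975 m along the meridian.
Longitude error → 5e-05 × 111195 × cos 71.3729° = 5e-05 × 111195 × 0.3194 ≈ 1.77583 m.
The two errors are perpendicular, so the maximum displacement is √(5.55975² + 1.77583²) ≈ 5.83647 m.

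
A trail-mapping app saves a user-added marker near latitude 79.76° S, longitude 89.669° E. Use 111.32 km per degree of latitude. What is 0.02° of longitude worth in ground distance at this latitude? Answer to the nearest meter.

396 meters

0.02° of longitude at 79.76° is 0.02 × 111320 × cos 79.76° ≈ 0.02 × 19789.6 = 395.791 m.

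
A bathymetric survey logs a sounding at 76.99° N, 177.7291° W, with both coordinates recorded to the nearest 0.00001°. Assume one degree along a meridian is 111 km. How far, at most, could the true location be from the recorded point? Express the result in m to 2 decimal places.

Rounding to 5 decimal places leaves each coordinate within ±5e-06° of the true value.
Latitude error → 5e-06 × 111000 = 0.555 m along the meridian.
E–W at 76.99°: 5e-06° × 111000 × cos 76.99° = 5e-06 × 111000 × 0.2251 ≈ 0.124942 m.
Combining orthogonally: (0.555² + 0.124942²)^½ ≈ 0.56889 m.

0.57 m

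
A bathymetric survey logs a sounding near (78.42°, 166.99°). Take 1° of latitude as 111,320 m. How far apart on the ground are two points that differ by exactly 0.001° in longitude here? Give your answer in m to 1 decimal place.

At 78.42° a degree of longitude is 111320 × cos 78.42° ≈ 22345.9 m, so 0.001° corresponds to 22.3459 m.

22.3 m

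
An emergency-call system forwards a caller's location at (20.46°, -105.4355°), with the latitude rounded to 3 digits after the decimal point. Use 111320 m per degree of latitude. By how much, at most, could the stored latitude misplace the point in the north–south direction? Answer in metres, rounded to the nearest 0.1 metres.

55.7 metres

Rounding to 3 decimal places leaves the latitude within ±0.0005° of the true value.
Along the meridian that is 0.0005° × 111320 m/° = 55.66 m.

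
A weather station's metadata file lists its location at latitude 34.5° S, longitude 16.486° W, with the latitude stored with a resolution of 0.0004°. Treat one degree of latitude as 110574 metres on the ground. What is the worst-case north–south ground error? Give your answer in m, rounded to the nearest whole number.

With a 0.0004° grid the true value lies within half a step, ±0.0004°/2 = ±0.0002°, of the stored one.
North–south distance: 0.0002° × 110574 m/° = 22.1148 m.

22 m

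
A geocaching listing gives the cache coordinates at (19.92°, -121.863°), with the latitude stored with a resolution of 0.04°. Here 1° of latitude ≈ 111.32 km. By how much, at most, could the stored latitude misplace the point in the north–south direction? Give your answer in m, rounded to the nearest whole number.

With a 0.04° grid the true value lies within half a step, ±0.04°/2 = ±0.02°, of the stored one.
North–south distance: 0.02° × 111320 m/° = 2226.4 m.

2226 m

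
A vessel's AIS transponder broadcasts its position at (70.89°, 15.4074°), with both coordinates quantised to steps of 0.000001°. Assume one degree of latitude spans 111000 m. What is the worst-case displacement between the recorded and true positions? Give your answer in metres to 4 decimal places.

0.0584 metres

With a 0.000001° grid the true value lies within half a step, ±0.000001°/2 = ±5e-07°, of the stored one.
Latitude error → 5e-07 × 111000 = 0.0555 m along the meridian.
East–west component at 70.89°: 5e-07° × 111000 × cos 70.89° ≈ 5e-07 × 36339.5 ≈ 0.0181697 m.
Worst case both components are at the extreme and orthogonal: √(0.0555² + 0.0181697²) ≈ 0.0583985 m.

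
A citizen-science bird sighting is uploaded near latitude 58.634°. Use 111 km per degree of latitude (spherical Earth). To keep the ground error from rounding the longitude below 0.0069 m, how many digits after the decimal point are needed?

7

At 58.634° one degree of longitude covers 111000 × cos 58.634° ≈ 111000 × 0.5205 ≈ 57775.8 m.
N decimal places → at most half a unit in the last place, 0.5 × 10⁻ᴺ° = 57775.8/2 × 10⁻ᴺ m.
Need 0.5 × 57775.8 × 10⁻ᴺ ≤ 0.0069 → 10⁻ᴺ ≤ 2.389e-07, so N ≥ 6.62.
N = 6 would give 0.0289 m (too coarse); N = 7 gives 0.00289 m ≤ 0.0069 m.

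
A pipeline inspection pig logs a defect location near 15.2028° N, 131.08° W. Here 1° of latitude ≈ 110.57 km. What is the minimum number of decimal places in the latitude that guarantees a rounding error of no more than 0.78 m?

5

One degree of latitude covers 110570 m.
N decimal places → at most half a unit in the last place, 0.5 × 10⁻ᴺ° = 110570/2 × 10⁻ᴺ m.
Setting 55285 × 10⁻ᴺ ≤ 0.78 gives 10ᴺ ≥ 7.088e+04, i.e. N ≥ 4.85.
So 5 decimal places suffice (0.553 m); 4 would allow up to 5.53 m.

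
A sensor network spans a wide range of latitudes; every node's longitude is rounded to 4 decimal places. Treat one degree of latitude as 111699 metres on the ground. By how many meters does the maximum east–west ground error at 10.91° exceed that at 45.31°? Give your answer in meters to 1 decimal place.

1.6 meters

Rounding to 4 decimal places leaves the longitude within ±5e-05° of the true value.
Error at 10.91° = 5e-05° × 111699 × cos 10.91° ≈ 5.585 × 0.9819 = 5.484 m.
At 45.31°: 5e-05° × 111699 × cos 45.31° = 5e-05 × 111699 × 0.7033 ≈ 3.9277 m.
So the lower-latitude error exceeds the higher by 5.484 − 3.9277 = 1.5563 m.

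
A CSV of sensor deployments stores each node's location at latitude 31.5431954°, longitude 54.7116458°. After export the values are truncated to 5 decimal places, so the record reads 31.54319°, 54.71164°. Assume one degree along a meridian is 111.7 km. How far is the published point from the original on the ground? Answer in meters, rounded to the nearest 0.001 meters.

0.818 meters

The latitude changed by +0.0000054° and the longitude by +0.0000058°.
North–south shift: 0.0000054 × 111700 = 0.60318 m.
E–W at 31.5432°: 0.0000058° × 111700 × cos 31.5432° = 0.0000058 × 111700 × 0.8522 ≈ 0.552136 m.
Hypotenuse of the two orthogonal shifts: √(0.60318² + 0.552136²) = 0.817729 m.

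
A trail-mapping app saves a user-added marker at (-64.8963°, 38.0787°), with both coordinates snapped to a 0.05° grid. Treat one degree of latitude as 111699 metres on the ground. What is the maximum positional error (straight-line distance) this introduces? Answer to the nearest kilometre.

With a 0.05° grid the true value lies within half a step, ±0.05°/2 = ±0.025°, of the stored one.
Latitude error → 0.025 × 111699 = 2792.48 m along the meridian.
Longitude error → 0.025 × 111699 × cos 64.8963° = 0.025 × 111699 × 0.4243 ≈ 1184.73 m.
The two errors are perpendicular, so the maximum displacement is √(2792.48² + 1184.73²) ≈ 3033.4 m.
That is 3033.4 m = 3.0334 km.

3 kilometres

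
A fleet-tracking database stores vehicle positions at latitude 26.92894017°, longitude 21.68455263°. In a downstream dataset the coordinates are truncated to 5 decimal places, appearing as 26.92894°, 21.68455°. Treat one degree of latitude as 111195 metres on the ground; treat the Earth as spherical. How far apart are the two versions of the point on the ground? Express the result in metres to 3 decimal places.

0.261 metres

The latitude changed by +0.00000017° and the longitude by +0.00000263°.
North–south shift: 0.00000017 × 111195 = 0.0189031 m.
E–W at 26.9289°: 0.00000263° × 111195 × cos 26.9289° = 0.00000263 × 111195 × 0.8916 ≈ 0.260733 m.
Hypotenuse of the two orthogonal shifts: √(0.0189031² + 0.260733²) = 0.261417 m.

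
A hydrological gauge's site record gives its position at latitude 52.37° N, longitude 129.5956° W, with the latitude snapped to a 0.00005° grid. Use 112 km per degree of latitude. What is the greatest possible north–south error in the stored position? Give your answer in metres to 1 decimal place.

2.8 metres

With a 0.00005° grid the true value lies within half a step, ±0.00005°/2 = ±2.5e-05°, of the stored one.
So the N–S error is at most 2.5e-05 × 112000 = 2.8 m.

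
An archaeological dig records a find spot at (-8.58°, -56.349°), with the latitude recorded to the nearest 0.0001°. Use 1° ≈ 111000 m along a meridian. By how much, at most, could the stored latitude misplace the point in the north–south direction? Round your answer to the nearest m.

6 m

Rounding to 4 decimal places leaves the latitude within ±5e-05° of the true value.
Along the meridian that is 5e-05° × 111000 m/° = 5.55 m.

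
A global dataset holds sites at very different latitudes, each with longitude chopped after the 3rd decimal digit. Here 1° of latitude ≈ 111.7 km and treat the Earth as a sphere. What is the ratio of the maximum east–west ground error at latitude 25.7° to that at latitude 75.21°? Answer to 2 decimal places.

Truncating at 3 decimal places can drop up to a full unit in the last place, so the longitude may be off by as much as 0.001°.
At 25.7°: 0.001° × 111700 × cos 25.7° = 0.001 × 111700 × 0.9011 ≈ 100.65 m.
At 75.21°: 0.001° × 111700 × cos 75.21° = 0.001 × 111700 × 0.2553 ≈ 28.514 m.
The ratio reduces to cos 25.7° / cos 75.21° = 0.9011/0.2553 ≈ 3.5298.

3.53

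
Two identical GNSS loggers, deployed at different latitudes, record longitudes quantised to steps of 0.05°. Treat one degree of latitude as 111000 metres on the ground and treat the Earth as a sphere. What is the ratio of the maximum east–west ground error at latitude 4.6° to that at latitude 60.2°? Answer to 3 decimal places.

With a 0.05° grid the true value lies within half a step, ±0.05°/2 = ±0.025°, of the stored one.
At 4.6°: 0.025° × 111000 × cos 4.6° = 0.025 × 111000 × 0.9968 ≈ 2766.1 m.
Error at 60.2° = 0.025° × 111000 × cos 60.2° ≈ 2775 × 0.4970 = 1379.1 m.
The ratio reduces to cos 4.6° / cos 60.2° = 0.9968/0.4970 ≈ 2.0057.

2.006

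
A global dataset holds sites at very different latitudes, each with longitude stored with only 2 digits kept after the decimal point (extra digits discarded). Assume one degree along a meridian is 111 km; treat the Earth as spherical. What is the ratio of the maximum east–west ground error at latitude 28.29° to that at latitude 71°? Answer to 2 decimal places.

2.70

Truncating at 2 decimal places can drop up to a full unit in the last place, so the longitude may be off by as much as 0.01°.
Error at 28.29° = 0.01° × 111000 × cos 28.29° ≈ 1110 × 0.8806 = 977.42 m.
Error at 71° = 0.01° × 111000 × cos 71° ≈ 1110 × 0.3256 = 361.38 m.
Ratio: 977.42 / 361.38 = cos 28.29° / cos 71° ≈ 2.7047.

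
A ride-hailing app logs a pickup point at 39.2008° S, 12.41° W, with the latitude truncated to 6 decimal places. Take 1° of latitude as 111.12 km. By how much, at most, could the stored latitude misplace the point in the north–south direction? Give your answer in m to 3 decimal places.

Truncating at 6 decimal places can drop up to a full unit in the last place, so the latitude may be off by as much as 1e-06°.
Along the meridian that is 1e-06° × 111120 m/° = 0.11112 m.

0.111 m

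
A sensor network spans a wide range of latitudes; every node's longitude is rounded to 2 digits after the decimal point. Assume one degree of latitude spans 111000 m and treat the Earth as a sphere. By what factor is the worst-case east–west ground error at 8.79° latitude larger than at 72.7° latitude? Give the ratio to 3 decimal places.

3.323

Rounding to 2 decimal places leaves the longitude within ±0.005° of the true value.
At 8.79°: 0.005° × 111000 × cos 8.79° = 0.005 × 111000 × 0.9883 ≈ 548.48 m.
Error at 72.7° = 0.005° × 111000 × cos 72.7° ≈ 555 × 0.2974 = 165.04 m.
Ratio: 548.48 / 165.04 = cos 8.79° / cos 72.7° ≈ 3.3233.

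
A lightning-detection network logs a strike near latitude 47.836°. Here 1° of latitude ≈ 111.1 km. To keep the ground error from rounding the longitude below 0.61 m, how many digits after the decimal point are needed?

5

At 47.836° one degree of longitude covers 111100 × cos 47.836° ≈ 111100 × 0.6713 ≈ 74576.4 m.
Rounding to N decimal places gives at most 0.5 × 10⁻ᴺ degrees of error, i.e. 0.5 × 10⁻ᴺ × 74576.4 m.
Need 0.5 × 74576.4 × 10⁻ᴺ ≤ 0.61 → 10⁻ᴺ ≤ 1.636e-05, so N ≥ 4.79.
So 5 decimal places suffice (0.373 m); 4 would allow up to 3.73 m.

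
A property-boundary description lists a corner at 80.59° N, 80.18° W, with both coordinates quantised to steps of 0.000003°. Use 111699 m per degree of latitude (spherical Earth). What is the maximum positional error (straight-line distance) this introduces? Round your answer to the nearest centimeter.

17 centimeters

With a 0.000003° grid the true value lies within half a step, ±0.000003°/2 = ±1.5e-06°, of the stored one.
North–south component: 1.5e-06° × 111699 = 0.167549 m.
East–west component at 80.59°: 1.5e-06° × 111699 × cos 80.59° ≈ 1.5e-06 × 18262.6 ≈ 0.0273939 m.
The two errors are perpendicular, so the maximum displacement is √(0.167549² + 0.0273939²) ≈ 0.169773 m.
That is 0.169773 m = 16.977 cm.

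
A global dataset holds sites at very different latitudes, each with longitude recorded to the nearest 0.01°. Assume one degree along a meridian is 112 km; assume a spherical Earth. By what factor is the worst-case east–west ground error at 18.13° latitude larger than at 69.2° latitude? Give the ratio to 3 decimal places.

Rounding to 2 decimal places leaves the longitude within ±0.005° of the true value.
At 18.13°: 0.005° × 112000 × cos 18.13° = 0.005 × 112000 × 0.9504 ≈ 532.2 m.
At 69.2°: 0.005° × 112000 × cos 69.2° = 0.005 × 112000 × 0.3551 ≈ 198.86 m.
Ratio: 532.2 / 198.86 = cos 18.13° / cos 69.2° ≈ 2.6762.

2.676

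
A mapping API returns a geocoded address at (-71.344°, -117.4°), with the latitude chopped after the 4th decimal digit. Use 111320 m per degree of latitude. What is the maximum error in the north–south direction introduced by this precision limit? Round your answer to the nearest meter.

11 meters

Truncating at 4 decimal places can drop up to a full unit in the last place, so the latitude may be off by as much as 0.0001°.
So the N–S error is at most 0.0001 × 111320 = 11.132 m.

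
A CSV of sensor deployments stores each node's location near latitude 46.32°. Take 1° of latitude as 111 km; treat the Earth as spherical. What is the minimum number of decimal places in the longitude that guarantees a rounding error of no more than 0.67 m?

5 decimal places

At 46.32° one degree of longitude covers 111000 × cos 46.32° ≈ 111000 × 0.6906 ≈ 76659.9 m.
Rounding to N decimal places gives at most 0.5 × 10⁻ᴺ degrees of error, i.e. 0.5 × 10⁻ᴺ × 76659.9 m.
Need 0.5 × 76659.9 × 10⁻ᴺ ≤ 0.67 → 10⁻ᴺ ≤ 1.748e-05, so N ≥ 4.76.
N = 4 would give 3.83 m (too coarse); N = 5 gives 0.383 m ≤ 0.67 m.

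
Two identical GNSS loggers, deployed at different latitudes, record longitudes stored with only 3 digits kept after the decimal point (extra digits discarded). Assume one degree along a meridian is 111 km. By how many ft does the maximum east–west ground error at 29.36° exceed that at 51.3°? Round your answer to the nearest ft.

90 ft

Truncating at 3 decimal places can drop up to a full unit in the last place, so the longitude may be off by as much as 0.001°.
Error at 29.36° = 0.001° × 111000 × cos 29.36° ≈ 111 × 0.8716 = 96.743 m.
Error at 51.3° = 0.001° × 111000 × cos 51.3° ≈ 111 × 0.6252 = 69.402 m.
So the lower-latitude error exceeds the higher by 96.743 − 69.402 = 27.341 m.
In feet: 27.3408 m ÷ 0.3048 ≈ 89.701 ft.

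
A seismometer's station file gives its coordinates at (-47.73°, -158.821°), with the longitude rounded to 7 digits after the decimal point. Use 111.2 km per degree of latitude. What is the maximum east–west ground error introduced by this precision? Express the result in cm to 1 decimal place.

0.4 cm

Rounding to 7 decimal places leaves the longitude within ±5e-08° of the true value.
One degree of longitude at 47.73° is 111200 × cos 47.73° ≈ 111200 × 0.6726 = 74795.9 m.
Maximum E–W displacement: 5e-08 × 74795.9 = 0.0037398 m.
That is 0.0037398 m = 0.37398 cm.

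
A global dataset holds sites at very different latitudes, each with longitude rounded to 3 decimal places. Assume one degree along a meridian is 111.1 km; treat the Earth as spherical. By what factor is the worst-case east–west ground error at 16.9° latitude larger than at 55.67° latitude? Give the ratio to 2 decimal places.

1.70

Rounding to 3 decimal places leaves the longitude within ±0.0005° of the true value.
Error at 16.9° = 0.0005° × 111100 × cos 16.9° ≈ 55.55 × 0.9568 = 53.151 m.
Error at 55.67° = 0.0005° × 111100 × cos 55.67° ≈ 55.55 × 0.5640 = 31.328 m.
The ratio reduces to cos 16.9° / cos 55.67° = 0.9568/0.5640 ≈ 1.6966.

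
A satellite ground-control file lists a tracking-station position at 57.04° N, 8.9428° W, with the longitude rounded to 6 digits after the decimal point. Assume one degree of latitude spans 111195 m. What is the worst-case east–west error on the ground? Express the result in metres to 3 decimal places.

Rounding to 6 decimal places leaves the longitude within ±5e-07° of the true value.
At latitude 57.04° a degree of longitude spans 111195 m × cos 57.04° = 111195 × 0.5441 ≈ 60496 m.
Maximum E–W displacement: 5e-07 × 60496 = 0.030248 m.

0.030 metres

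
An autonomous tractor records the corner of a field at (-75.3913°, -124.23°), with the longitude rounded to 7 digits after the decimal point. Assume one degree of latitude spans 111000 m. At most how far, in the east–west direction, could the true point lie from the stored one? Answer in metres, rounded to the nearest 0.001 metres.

Rounding to 7 decimal places leaves the longitude within ±5e-08° of the true value.
One degree of longitude at 75.3913° is 111000 × cos 75.3913° ≈ 111000 × 0.2522 = 27996 m.
East–west error: 5e-08° × 27996 m/° ≈ 0.0013998 m.

0.001 metres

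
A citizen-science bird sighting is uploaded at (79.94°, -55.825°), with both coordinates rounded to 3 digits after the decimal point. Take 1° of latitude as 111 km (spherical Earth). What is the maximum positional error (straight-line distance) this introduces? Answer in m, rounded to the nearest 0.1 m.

Rounding to 3 decimal places leaves each coordinate within ±0.0005° of the true value.
N–S: 0.0005° × 111000 m/° = 55.5 m.
East–west component at 79.94°: 0.0005° × 111000 × cos 79.94° ≈ 0.0005 × 19389.4 ≈ 9.69471 m.
Combining orthogonally: (55.5² + 9.69471²)^½ ≈ 56.3404 m.

56.3 m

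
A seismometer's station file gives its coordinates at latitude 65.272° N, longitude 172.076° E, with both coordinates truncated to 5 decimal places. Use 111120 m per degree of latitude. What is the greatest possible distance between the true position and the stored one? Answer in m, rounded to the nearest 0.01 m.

Truncating at 5 decimal places can drop up to a full unit in the last place, so each coordinate may be off by as much as 1e-05°.
N–S: 1e-05° × 111120 m/° = 1.1112 m.
Longitude error → 1e-05 × 111120 × cos 65.272° = 1e-05 × 111120 × 0.4183 ≈ 0.464827 m.
Combining orthogonally: (1.1112² + 0.464827²)^½ ≈ 1.2045 m.

1.20 m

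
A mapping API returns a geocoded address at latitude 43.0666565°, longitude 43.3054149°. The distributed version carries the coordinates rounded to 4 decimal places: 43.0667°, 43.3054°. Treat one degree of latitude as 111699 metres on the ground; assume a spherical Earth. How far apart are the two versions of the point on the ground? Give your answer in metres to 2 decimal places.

5.01 metres

Δlat = 43.0666565 − 43.0667 = -0.0000435°; Δlon = 43.3054149 − 43.3054 = +0.0000149°.
N–S: -0.0000435° × 111699 m/° = -4.85891 m.
E–W at 43.0667°: 0.0000149° × 111699 × cos 43.0667° = 0.0000149 × 111699 × 0.7306 ≈ 1.21588 m.
Combined displacement = (4.85891² + 1.21588²)^½ ≈ 5.00873 m.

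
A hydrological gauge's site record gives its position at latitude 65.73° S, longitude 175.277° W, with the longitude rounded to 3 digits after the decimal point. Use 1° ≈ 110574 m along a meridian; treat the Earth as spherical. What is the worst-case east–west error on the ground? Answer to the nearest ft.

Rounding to 3 decimal places leaves the longitude within ±0.0005° of the true value.
Parallels shrink by cos φ, so at 65.73° a degree of longitude is 110574 × 0.4110 ≈ 45450 m.
East–west error: 0.0005° × 45450 m/° ≈ 22.725 m.
In feet: 22.725 m ÷ 0.3048 ≈ 74.557 ft.

75 ft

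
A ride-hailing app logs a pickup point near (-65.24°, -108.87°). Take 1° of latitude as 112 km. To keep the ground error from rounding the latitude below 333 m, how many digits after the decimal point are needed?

3

One degree of latitude covers 112000 m.
Rounding to N decimal places gives at most 0.5 × 10⁻ᴺ degrees of error, i.e. 0.5 × 10⁻ᴺ × 112000 m.
Need 0.5 × 112000 × 10⁻ᴺ ≤ 333 → 10⁻ᴺ ≤ 5.946e-03, so N ≥ 2.23.
At 2 places the error can reach 560 m, but 3 places keeps it to 56 m.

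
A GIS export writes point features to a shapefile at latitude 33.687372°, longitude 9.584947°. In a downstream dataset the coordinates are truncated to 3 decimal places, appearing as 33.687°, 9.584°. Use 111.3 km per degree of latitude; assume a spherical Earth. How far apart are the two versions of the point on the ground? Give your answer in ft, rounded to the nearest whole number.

Δlat = 33.687372 − 33.687 = +0.000372°; Δlon = 9.584947 − 9.584 = +0.000947°.
N–S: 0.000372° × 111300 m/° = 41.4036 m.
E–W at 33.687°: 0.000947° × 111300 × cos 33.687° = 0.000947 × 111300 × 0.8321 ≈ 87.7021 m.
Hypotenuse of the two orthogonal shifts: √(41.4036² + 87.7021²) = 96.9841 m.
In feet: 96.9841 m ÷ 0.3048 ≈ 318.19 ft.

318 ft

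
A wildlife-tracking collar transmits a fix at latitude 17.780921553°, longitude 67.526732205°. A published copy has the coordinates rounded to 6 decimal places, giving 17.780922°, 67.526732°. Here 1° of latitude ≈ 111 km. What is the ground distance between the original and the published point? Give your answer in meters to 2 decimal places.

The latitude changed by -0.000000447° and the longitude by +0.000000205°.
N–S: -0.000000447° × 111000 m/° = -0.049617 m.
E–W at 17.7809°: 0.000000205° × 111000 × cos 17.7809° = 0.000000205 × 111000 × 0.9522 ≈ 0.021668 m.
Hypotenuse of the two orthogonal shifts: √(0.049617² + 0.021668²) = 0.0541419 m.

0.05 meters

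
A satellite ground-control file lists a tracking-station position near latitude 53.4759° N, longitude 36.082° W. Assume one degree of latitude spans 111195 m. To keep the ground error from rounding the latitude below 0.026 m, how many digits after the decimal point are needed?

7

One degree of latitude covers 111195 m.
Rounding to N decimal places gives at most 0.5 × 10⁻ᴺ degrees of error, i.e. 0.5 × 10⁻ᴺ × 111195 m.
Setting 55597.5 × 10⁻ᴺ ≤ 0.026 gives 10ᴺ ≥ 2.138e+06, i.e. N ≥ 6.33.
At 6 places the error can reach 0.0556 m, but 7 places keeps it to 0.00556 m.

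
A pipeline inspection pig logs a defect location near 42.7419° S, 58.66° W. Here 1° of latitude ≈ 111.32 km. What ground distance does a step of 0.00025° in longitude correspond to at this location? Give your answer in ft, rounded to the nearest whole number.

At 42.7419° a degree of longitude is 111320 × cos 42.7419° ≈ 81755.5 m, so 0.00025° corresponds to 20.4389 m.
Converting: 20.4389 m × 3.2808 ft/m ≈ 67.057 ft.

67 ft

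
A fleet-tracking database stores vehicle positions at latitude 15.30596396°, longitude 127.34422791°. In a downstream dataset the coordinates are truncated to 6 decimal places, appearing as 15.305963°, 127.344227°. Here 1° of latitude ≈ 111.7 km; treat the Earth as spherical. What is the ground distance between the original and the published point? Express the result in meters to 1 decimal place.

0.1 meters

Δlat = 15.30596396 − 15.305963 = +0.00000096°; Δlon = 127.34422791 − 127.344227 = +0.00000091°.
N–S: 0.00000096° × 111700 m/° = 0.107232 m.
East–west at this latitude: 0.00000091° × 111700 × cos 15.306° ≈ 0.00000091 × 107738 = 0.0980416 m.
Hypotenuse of the two orthogonal shifts: √(0.107232² + 0.0980416²) = 0.145296 m.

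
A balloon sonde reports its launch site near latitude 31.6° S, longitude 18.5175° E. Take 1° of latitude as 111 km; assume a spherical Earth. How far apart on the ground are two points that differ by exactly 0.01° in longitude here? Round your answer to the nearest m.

0.01° of longitude at 31.6° is 0.01 × 111000 × cos 31.6° ≈ 0.01 × 94541.7 = 945.417 m.

945 m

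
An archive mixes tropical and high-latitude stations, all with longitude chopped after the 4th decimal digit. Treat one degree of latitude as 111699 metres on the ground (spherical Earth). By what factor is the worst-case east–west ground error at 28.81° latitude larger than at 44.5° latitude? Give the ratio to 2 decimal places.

1.23

Truncating at 4 decimal places can drop up to a full unit in the last place, so the longitude may be off by as much as 0.0001°.
Error at 28.81° = 0.0001° × 111699 × cos 28.81° ≈ 11.17 × 0.8762 = 9.7873 m.
At 44.5°: 0.0001° × 111699 × cos 44.5° = 0.0001 × 111699 × 0.7133 ≈ 7.9669 m.
The ratio reduces to cos 28.81° / cos 44.5° = 0.8762/0.7133 ≈ 1.2285.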